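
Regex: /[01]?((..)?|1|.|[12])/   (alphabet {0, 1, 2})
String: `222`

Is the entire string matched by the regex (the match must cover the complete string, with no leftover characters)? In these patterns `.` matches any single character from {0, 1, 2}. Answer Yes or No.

No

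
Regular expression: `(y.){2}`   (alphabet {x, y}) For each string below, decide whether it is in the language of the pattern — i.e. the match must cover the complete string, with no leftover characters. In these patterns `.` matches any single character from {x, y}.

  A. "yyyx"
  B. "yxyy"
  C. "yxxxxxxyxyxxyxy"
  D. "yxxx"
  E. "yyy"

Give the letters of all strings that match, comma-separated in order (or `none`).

A, B

A → match
B → match
C → no match
D → no match
E → no match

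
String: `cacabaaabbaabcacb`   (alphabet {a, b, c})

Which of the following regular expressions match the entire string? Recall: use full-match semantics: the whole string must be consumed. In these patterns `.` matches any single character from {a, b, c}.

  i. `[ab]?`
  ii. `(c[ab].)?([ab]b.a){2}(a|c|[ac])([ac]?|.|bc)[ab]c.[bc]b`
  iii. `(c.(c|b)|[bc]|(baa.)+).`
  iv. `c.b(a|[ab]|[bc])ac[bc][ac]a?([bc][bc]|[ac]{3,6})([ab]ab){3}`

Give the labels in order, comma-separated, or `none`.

i → no match
ii → match
iii → no match
iv → no match — must end with `ab`

ii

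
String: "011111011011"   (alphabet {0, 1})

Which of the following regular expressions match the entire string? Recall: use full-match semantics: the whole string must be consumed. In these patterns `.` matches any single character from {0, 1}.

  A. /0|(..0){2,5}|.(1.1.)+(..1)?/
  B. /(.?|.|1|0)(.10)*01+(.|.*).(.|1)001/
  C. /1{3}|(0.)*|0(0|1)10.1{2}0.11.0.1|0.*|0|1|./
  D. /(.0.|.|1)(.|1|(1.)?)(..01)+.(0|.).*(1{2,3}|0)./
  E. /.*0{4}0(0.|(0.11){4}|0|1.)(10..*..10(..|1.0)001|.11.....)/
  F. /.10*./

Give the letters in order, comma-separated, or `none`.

A → match
B → no match — must end with "001"
C → match
D → no match
E → no match
F → no match

A, C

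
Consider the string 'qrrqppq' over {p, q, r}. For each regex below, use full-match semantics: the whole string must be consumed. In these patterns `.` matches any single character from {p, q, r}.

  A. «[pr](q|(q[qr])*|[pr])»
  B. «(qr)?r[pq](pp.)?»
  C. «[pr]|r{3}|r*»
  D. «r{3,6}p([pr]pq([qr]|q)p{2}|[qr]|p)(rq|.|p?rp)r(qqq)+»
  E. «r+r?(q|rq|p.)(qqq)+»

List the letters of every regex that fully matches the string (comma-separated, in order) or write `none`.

B

A → no match
B → match
C → no match
D → no match — must start with 'r'
E → no match — must start with 'r'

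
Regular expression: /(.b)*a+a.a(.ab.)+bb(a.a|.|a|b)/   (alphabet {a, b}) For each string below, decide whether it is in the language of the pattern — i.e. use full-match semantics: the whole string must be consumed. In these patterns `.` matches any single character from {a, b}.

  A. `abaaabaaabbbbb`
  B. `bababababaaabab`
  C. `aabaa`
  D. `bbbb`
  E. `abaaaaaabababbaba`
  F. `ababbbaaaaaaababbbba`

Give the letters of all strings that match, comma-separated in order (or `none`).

A, E, F

A → match
B → no match
C → no match
D → no match
E → match
F → match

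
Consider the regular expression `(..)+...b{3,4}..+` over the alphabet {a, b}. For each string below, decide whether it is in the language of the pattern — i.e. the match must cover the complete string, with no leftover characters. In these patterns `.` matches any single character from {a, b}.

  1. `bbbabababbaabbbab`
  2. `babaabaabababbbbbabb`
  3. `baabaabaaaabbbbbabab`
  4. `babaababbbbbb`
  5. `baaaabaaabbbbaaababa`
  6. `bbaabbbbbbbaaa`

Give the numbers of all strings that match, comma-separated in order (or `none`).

2, 3, 4, 5, 6

1 → no match
2 → match
3 → match
4 → match
5 → match
6 → match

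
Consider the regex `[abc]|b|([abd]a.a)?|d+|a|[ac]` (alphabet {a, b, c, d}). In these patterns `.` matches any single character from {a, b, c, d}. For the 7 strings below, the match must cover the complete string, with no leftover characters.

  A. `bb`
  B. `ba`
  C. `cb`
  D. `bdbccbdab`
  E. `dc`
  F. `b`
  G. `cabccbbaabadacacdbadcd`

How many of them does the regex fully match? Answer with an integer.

1

A → no match
B → no match
C → no match
D → no match
E → no match
F → match
G → no match
Total matched: 1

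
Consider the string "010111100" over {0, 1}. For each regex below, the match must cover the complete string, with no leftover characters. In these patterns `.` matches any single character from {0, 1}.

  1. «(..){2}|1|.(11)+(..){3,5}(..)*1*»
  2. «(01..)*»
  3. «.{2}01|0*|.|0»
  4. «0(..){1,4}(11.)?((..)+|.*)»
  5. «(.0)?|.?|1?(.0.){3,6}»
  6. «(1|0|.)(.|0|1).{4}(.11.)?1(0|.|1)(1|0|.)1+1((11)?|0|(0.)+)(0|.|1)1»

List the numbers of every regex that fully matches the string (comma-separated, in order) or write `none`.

1 → no match
2 → no match
3 → no match
4 → match
5 → no match
6 → no match — must end with "1"

4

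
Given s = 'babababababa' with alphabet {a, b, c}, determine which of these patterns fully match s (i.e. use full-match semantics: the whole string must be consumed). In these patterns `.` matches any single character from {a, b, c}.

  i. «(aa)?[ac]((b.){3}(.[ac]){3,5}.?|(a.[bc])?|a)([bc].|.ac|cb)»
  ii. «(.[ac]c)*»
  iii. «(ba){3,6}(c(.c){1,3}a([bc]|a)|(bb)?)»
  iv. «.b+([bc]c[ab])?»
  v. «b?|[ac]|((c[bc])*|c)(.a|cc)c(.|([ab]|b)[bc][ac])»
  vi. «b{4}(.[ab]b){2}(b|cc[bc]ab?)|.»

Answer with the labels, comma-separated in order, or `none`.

i → no match
ii → no match
iii → match
iv → no match
v → no match
vi → no match

iii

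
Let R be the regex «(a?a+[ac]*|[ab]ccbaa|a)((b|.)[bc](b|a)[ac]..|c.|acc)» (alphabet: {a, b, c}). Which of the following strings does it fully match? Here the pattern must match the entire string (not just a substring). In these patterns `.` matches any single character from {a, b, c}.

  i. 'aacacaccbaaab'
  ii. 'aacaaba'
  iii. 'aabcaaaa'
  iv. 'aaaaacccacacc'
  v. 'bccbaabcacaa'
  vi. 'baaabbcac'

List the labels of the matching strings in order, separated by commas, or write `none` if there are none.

i, ii, iii, iv, v

i → match
ii. 'aacaaba' → match
iii. 'aabcaaaa' → match
iv → match
v. 'bccbaabcacaa' → match
vi. 'baaabbcac' → no match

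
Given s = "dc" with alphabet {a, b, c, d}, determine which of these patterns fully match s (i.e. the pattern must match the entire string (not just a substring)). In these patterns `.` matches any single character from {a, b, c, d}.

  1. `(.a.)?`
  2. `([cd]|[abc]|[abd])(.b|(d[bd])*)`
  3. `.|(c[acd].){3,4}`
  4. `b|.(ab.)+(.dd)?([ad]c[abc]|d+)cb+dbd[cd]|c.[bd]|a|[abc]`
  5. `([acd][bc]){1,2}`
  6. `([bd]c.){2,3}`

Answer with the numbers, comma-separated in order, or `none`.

5

1 → no match
2 → no match
3 → no match
4 → no match
5 → match
6 → no match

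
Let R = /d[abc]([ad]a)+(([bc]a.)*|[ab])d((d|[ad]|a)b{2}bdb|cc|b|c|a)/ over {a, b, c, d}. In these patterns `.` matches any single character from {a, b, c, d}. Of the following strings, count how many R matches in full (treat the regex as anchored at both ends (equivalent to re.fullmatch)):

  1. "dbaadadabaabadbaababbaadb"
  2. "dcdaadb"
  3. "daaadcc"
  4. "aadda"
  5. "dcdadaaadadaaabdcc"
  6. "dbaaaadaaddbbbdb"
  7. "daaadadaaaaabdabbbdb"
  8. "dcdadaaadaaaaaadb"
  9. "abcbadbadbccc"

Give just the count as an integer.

7

1 → match
2 → match
3 → match
4 → no match — must start with "d"
5 → match
6 → match
7 → match
8 → match
9 → no match — must start with "d"
Total matched: 7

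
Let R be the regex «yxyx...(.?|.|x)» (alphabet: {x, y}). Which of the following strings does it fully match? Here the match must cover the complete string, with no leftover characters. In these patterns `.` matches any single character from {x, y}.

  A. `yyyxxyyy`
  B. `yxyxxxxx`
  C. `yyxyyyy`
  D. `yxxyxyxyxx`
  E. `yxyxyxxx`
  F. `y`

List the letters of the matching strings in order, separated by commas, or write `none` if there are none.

B, E

A → no match — must start with `yxyx`
B → match
C → no match — must start with `yxyx`
D → no match — must start with `yxyx`
E → match
F → no match — must start with `yxyx`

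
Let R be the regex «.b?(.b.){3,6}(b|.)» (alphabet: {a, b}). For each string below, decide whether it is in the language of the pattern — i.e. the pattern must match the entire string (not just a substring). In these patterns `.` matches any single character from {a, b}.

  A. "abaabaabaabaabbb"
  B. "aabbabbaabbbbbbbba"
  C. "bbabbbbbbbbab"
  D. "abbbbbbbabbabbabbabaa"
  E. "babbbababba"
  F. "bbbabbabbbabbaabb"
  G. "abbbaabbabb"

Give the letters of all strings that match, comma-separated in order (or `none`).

A → no match
B → no match
C → no match
D → match
E → no match
F → no match
G → no match

D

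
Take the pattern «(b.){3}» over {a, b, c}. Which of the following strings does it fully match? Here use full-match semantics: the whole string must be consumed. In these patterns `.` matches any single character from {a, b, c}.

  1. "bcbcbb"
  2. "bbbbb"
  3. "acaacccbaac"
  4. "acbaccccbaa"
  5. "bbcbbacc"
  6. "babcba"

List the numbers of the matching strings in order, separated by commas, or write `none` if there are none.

1, 6

1 → match
2 → no match
3 → no match — must start with "b"
4 → no match — must start with "b"
5 → no match
6 → match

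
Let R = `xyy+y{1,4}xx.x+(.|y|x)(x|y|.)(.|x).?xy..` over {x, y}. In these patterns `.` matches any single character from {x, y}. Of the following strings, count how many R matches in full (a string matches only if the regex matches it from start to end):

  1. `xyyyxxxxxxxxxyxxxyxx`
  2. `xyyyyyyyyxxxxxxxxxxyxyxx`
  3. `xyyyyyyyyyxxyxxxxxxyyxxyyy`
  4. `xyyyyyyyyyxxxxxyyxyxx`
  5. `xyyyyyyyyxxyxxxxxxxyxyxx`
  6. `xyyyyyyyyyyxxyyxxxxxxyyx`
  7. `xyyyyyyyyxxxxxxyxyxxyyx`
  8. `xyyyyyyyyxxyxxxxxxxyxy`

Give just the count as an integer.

7

1 → match
2 → match
3 → match
4 → match
5 → match
6 → no match
7 → match
8 → match
Total matched: 7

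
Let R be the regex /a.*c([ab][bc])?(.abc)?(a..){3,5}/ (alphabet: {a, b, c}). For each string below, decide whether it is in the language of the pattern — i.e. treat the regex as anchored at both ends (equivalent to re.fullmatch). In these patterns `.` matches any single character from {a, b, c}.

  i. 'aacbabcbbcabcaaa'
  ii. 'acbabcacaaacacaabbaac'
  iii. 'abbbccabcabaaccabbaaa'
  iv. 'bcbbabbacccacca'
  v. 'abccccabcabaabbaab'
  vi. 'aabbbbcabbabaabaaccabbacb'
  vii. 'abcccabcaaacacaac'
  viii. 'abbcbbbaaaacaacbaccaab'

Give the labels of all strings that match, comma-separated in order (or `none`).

ii, iii, v

i → no match
ii → match
iii → match
iv → no match — must start with 'a'
v → match
vi → no match
vii → no match
viii → no match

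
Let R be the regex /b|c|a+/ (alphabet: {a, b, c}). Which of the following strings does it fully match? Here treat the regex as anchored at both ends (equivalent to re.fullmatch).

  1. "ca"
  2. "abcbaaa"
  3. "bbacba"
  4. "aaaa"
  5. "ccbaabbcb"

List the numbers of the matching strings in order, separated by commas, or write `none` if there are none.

4

1 → no match
2 → no match
3 → no match
4 → match
5 → no match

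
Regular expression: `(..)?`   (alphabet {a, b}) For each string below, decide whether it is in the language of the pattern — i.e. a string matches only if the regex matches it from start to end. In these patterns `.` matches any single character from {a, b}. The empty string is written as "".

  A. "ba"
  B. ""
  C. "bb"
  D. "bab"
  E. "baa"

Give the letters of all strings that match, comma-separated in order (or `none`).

A → match
B → match
C → match
D → no match
E → no match

A, B, C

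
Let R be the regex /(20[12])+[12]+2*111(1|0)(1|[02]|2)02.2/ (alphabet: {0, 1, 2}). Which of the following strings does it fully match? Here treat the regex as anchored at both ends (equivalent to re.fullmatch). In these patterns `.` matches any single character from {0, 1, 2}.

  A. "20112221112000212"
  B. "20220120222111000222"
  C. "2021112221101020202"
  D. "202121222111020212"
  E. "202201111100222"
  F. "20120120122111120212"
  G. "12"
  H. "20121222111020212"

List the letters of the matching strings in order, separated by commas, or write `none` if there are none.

B, D, F, H

A → no match
B → match
C → no match
D → match
E → no match
F → match
G → no match — must start with "20"
H → match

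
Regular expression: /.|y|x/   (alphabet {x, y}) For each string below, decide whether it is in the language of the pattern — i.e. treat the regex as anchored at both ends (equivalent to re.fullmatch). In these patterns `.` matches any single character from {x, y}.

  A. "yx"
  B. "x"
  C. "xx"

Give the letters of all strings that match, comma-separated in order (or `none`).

B

A → no match
B → match
C → no match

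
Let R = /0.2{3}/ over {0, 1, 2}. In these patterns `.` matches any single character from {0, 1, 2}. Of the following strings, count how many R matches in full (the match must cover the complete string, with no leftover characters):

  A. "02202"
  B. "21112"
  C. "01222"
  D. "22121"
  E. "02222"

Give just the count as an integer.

A → no match
B → no match — must start with "0"
C → match
D → no match — must start with "0"
E → match
Total matched: 2

2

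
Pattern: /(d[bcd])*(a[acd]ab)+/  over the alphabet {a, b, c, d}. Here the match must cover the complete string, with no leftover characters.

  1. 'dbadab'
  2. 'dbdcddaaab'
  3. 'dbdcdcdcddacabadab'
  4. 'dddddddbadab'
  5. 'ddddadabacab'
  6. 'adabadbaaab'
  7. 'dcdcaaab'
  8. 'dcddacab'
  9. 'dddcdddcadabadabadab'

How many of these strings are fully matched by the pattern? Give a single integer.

1 → match
2 → match
3 → match
4 → match
5 → match
6 → no match
7 → match
8 → match
9 → match
Total matched: 8

8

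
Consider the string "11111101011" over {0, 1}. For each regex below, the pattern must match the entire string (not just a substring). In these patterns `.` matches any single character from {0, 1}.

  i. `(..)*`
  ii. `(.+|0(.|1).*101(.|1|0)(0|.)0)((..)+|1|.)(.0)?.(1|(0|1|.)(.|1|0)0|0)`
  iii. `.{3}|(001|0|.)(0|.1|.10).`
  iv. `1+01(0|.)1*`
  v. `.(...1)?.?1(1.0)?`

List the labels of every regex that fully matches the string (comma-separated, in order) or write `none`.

i → no match
ii → match
iii → no match
iv → match
v → no match

ii, iv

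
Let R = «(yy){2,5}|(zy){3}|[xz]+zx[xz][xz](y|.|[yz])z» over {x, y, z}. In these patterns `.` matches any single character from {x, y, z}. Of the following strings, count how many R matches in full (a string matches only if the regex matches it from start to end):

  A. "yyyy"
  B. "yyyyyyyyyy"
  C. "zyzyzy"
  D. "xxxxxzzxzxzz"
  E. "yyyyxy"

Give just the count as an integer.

A → match
B → match
C → match
D → match
E → no match
Total matched: 4

4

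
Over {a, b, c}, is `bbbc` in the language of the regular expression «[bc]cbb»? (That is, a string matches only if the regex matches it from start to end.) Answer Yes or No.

Every match must end with `cbb`, but `bbbc` does not.

No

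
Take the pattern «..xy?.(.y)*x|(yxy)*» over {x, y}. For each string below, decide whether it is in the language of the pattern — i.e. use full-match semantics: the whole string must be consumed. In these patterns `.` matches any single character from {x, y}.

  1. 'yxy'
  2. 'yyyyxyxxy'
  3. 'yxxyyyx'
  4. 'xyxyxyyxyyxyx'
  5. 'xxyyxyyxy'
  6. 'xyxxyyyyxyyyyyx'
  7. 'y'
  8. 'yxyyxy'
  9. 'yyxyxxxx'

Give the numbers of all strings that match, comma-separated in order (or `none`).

1 → match
2 → no match
3 → match
4 → no match
5 → no match
6 → match
7 → no match
8 → match
9 → no match

1, 3, 6, 8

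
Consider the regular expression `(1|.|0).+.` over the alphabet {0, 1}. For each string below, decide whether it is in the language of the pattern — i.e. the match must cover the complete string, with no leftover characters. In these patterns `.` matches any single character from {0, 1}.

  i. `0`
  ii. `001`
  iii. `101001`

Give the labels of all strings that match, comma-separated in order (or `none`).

i. `0` → no match
ii. `001` → match
iii. `101001` → match

ii, iii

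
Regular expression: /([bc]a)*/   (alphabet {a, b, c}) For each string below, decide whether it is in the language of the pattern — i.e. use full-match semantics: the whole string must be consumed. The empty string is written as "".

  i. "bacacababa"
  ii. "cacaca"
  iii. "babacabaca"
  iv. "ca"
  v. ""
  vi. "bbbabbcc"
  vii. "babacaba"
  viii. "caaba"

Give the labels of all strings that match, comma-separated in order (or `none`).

i. "bacacababa" → match
ii. "cacaca" → match
iii. "babacabaca" → match
iv. "ca" → match
v. "" → match
vi. "bbbabbcc" → no match
vii. "babacaba" → match
viii. "caaba" → no match

i, ii, iii, iv, v, vii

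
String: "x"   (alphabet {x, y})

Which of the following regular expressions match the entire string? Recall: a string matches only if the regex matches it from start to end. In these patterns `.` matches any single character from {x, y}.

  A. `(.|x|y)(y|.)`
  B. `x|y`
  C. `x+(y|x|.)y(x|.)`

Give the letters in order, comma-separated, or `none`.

B

A → no match
B → match
C → no match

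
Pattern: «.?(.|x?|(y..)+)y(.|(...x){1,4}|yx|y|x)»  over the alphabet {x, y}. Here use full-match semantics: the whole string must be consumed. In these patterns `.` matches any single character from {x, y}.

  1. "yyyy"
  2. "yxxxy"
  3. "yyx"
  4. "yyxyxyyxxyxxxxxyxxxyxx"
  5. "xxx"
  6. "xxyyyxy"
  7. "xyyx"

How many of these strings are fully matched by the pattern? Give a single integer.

1 → match
2 → no match
3 → match
4 → match
5 → no match
6 → no match
7 → match
Total matched: 4

4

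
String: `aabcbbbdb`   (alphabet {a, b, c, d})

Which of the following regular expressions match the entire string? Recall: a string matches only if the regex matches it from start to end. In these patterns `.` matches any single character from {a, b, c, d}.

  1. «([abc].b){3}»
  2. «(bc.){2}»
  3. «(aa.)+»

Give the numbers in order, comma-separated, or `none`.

1

1 → match
2 → no match — must start with `bc`
3 → no match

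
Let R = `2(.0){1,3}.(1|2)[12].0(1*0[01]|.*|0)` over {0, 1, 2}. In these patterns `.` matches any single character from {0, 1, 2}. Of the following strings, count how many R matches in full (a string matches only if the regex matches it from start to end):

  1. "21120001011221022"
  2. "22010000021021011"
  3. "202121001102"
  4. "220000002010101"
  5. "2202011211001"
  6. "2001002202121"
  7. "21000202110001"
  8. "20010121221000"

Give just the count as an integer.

1 → no match
2 → no match
3. "202121001102" → no match
4 → no match
5 → no match
6 → no match
7 → match
8 → no match
Total matched: 1

1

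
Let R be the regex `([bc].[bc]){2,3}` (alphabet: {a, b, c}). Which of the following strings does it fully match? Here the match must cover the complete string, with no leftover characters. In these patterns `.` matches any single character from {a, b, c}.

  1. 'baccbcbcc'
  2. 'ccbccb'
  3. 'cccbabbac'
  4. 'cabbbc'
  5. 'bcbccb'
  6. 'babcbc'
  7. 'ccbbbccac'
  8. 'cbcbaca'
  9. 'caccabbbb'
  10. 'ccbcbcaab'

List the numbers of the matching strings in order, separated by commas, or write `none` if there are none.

1. 'baccbcbcc' → match
2. 'ccbccb' → match
3. 'cccbabbac' → match
4. 'cabbbc' → match
5. 'bcbccb' → match
6. 'babcbc' → match
7. 'ccbbbccac' → match
8. 'cbcbaca' → no match
9. 'caccabbbb' → match
10. 'ccbcbcaab' → no match

1, 2, 3, 4, 5, 6, 7, 9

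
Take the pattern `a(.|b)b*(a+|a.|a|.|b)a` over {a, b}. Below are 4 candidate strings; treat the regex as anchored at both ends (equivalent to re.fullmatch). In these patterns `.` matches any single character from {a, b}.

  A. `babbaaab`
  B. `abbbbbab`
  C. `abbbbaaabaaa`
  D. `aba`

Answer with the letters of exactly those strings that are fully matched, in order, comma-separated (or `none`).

none

A → no match — must start with `a`
B → no match — must end with `a`
C → no match
D → no match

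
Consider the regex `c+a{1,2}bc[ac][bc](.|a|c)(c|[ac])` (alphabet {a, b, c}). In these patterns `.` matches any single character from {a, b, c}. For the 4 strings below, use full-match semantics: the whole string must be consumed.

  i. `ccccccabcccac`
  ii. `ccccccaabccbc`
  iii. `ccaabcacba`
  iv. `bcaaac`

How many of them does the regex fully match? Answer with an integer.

2

i → match
ii → no match
iii → match
iv → no match — must start with `c`
Total matched: 2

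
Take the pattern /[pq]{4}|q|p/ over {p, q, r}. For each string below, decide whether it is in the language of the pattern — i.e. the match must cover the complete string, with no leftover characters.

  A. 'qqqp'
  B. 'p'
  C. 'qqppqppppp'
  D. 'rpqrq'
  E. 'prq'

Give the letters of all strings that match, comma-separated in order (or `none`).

A, B

A → match
B → match
C → no match
D → no match
E → no match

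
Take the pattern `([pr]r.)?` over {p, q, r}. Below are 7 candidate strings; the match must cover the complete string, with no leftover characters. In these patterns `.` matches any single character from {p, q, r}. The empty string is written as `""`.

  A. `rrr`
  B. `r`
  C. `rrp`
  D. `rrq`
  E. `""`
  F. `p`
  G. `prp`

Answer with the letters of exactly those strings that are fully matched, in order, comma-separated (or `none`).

A, C, D, E, G

A. `rrr` → match
B. `r` → no match
C. `rrp` → match
D. `rrq` → match
E. `""` → match
F. `p` → no match
G. `prp` → match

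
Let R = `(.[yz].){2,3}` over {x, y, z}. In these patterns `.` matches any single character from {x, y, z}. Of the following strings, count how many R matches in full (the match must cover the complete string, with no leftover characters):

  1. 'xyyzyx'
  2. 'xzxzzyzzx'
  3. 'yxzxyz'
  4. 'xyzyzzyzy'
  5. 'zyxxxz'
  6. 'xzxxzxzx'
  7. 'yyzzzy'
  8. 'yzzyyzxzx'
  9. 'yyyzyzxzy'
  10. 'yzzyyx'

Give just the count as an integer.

7

1. 'xyyzyx' → match
2. 'xzxzzyzzx' → match
3. 'yxzxyz' → no match
4. 'xyzyzzyzy' → match
5. 'zyxxxz' → no match
6. 'xzxxzxzx' → no match
7. 'yyzzzy' → match
8. 'yzzyyzxzx' → match
9. 'yyyzyzxzy' → match
10. 'yzzyyx' → match
Total matched: 7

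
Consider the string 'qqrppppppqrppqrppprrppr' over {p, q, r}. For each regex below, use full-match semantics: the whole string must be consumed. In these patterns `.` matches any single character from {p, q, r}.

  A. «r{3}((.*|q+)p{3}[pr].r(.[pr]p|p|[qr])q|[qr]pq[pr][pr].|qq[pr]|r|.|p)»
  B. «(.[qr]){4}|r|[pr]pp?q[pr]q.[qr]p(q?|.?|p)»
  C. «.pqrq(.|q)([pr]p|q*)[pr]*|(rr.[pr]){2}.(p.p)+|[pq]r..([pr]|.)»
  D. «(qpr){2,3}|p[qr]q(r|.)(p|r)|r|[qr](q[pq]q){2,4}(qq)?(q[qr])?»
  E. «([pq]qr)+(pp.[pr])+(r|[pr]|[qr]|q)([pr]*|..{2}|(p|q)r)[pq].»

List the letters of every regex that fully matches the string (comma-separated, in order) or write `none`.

A → no match — must start with 'r'
B → no match
C → no match
D → no match
E → match

E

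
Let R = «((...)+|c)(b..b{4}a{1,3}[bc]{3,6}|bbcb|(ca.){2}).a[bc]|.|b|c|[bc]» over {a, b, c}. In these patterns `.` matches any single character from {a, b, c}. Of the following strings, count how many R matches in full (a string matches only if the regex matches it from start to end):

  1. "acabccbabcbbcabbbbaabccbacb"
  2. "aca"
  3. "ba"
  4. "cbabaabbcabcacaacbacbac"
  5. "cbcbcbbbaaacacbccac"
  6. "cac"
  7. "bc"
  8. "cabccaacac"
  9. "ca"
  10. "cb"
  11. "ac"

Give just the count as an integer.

0

1 → no match
2 → no match
3 → no match
4 → no match
5 → no match
6 → no match
7 → no match
8 → no match
9 → no match
10 → no match
11 → no match
Total matched: 0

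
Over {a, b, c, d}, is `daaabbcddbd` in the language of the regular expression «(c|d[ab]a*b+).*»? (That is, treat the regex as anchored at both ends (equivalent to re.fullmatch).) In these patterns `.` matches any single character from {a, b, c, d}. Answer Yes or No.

Yes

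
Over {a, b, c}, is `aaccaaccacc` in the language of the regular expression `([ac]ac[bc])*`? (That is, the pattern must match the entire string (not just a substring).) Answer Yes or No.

No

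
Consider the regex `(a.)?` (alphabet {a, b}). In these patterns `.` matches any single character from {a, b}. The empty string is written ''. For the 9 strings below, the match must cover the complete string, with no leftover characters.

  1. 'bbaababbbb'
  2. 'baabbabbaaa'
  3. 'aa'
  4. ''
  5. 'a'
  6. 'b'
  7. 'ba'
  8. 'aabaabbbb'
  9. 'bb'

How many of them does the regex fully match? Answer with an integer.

2

1 → no match
2 → no match
3 → match
4 → match
5 → no match
6 → no match
7 → no match
8 → no match
9 → no match
Total matched: 2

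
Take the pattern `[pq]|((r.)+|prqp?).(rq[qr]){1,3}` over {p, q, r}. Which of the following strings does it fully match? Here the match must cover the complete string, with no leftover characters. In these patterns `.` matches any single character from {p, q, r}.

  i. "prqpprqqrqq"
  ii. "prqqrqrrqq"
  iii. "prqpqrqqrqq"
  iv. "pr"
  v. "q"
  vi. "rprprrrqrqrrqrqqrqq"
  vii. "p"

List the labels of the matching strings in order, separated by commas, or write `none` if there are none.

i. "prqpprqqrqq" → match
ii. "prqqrqrrqq" → match
iii. "prqpqrqqrqq" → match
iv. "pr" → no match
v. "q" → match
vi → match
vii. "p" → match

i, ii, iii, v, vi, vii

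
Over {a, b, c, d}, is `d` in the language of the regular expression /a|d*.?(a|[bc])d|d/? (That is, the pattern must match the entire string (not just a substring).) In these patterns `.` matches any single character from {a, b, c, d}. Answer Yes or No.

Yes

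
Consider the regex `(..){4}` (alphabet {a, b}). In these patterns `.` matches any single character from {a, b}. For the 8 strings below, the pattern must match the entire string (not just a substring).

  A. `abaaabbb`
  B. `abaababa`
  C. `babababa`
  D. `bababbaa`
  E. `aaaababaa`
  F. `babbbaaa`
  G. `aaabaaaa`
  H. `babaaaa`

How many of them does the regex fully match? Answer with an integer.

6

A → match
B → match
C → match
D → match
E → no match
F → match
G → match
H → no match
Total matched: 6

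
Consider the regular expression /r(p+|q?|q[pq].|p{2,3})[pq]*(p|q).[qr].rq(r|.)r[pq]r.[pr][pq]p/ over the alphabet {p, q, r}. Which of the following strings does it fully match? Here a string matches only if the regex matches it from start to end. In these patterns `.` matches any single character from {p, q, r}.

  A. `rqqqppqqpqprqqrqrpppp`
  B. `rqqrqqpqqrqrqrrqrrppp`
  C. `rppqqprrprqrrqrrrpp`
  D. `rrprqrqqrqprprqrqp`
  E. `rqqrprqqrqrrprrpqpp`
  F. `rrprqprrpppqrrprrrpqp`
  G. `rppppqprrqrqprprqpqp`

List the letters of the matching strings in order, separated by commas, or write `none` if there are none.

A, B, C, G

A → match
B → match
C → match
D → no match
E → no match
F → no match
G → match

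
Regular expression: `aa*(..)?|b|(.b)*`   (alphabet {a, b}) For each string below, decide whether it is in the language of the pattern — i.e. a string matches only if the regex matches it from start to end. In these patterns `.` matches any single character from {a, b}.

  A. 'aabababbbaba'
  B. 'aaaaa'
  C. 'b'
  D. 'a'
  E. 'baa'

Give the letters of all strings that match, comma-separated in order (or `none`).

B, C, D

A → no match
B → match
C → match
D → match
E → no match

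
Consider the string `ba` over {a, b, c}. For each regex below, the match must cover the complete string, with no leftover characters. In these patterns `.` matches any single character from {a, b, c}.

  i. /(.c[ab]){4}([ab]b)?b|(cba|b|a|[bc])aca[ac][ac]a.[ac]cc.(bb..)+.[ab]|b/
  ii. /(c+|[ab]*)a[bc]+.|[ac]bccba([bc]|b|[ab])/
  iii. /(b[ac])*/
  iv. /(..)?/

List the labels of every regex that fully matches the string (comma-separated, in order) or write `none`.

i → no match
ii → no match
iii → match
iv → match

iii, iv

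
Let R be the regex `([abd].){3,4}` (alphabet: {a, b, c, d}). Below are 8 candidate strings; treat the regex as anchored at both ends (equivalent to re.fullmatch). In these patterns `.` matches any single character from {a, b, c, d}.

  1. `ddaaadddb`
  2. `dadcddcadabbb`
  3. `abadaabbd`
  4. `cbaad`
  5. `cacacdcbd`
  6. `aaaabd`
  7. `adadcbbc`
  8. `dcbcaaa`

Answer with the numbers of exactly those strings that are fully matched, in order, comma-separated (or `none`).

1 → no match
2 → no match
3 → no match
4 → no match
5 → no match
6 → match
7 → no match
8 → no match

6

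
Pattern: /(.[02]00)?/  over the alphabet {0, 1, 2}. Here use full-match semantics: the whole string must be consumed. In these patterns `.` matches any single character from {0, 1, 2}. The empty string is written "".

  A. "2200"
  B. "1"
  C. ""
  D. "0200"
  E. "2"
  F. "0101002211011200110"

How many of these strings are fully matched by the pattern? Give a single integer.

A → match
B → no match
C → match
D → match
E → no match
F → no match
Total matched: 3

3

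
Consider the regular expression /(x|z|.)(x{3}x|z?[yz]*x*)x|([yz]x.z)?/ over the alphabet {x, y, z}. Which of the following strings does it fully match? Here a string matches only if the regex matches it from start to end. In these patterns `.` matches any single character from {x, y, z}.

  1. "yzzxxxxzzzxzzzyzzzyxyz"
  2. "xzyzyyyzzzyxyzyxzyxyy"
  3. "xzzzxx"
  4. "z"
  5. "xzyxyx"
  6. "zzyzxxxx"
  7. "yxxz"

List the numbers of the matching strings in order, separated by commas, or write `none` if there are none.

1 → no match
2 → no match
3 → match
4 → no match
5 → no match
6 → match
7 → match

3, 6, 7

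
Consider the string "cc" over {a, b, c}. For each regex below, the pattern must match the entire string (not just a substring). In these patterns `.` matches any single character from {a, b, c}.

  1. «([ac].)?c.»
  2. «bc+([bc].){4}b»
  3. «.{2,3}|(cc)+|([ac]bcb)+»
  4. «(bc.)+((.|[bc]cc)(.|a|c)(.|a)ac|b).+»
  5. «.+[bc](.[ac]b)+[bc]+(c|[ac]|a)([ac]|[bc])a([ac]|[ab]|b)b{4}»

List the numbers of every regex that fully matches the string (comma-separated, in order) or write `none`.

1 → match
2 → no match — must start with "bc"
3 → match
4 → no match — must start with "bc"
5 → no match — must end with "b"

1, 3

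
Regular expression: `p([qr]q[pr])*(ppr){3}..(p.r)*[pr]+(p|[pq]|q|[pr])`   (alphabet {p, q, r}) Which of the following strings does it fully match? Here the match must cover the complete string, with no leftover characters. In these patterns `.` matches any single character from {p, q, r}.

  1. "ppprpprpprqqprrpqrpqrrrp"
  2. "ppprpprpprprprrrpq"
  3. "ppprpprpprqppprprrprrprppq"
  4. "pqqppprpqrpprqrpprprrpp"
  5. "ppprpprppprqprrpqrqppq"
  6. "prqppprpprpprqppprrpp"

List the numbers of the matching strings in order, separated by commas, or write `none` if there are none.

1 → match
2 → match
3 → match
4 → no match
5 → no match
6 → match

1, 2, 3, 6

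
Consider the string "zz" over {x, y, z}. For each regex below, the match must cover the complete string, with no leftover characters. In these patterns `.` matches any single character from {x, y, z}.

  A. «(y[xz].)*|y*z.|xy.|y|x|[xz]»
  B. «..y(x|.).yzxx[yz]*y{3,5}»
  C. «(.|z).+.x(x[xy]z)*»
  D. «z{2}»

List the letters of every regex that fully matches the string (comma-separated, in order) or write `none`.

A → match
B → no match — must end with "y"
C → no match
D → match

A, D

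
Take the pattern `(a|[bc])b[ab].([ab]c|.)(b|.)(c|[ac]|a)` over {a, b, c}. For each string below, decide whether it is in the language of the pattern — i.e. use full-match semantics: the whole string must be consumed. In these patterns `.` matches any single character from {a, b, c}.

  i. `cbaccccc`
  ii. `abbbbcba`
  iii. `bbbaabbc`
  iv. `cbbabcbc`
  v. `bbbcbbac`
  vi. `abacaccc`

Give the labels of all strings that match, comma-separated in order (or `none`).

i → no match
ii → match
iii → no match
iv → match
v → no match
vi → match

ii, iv, vi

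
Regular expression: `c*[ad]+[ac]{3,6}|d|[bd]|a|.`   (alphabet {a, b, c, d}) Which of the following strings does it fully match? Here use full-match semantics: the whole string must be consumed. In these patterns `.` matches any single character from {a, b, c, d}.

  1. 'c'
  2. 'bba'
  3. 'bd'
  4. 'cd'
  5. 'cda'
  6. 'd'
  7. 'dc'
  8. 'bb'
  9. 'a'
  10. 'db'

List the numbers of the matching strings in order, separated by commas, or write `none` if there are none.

1, 6, 9

1 → match
2 → no match
3 → no match
4 → no match
5 → no match
6 → match
7 → no match
8 → no match
9 → match
10 → no match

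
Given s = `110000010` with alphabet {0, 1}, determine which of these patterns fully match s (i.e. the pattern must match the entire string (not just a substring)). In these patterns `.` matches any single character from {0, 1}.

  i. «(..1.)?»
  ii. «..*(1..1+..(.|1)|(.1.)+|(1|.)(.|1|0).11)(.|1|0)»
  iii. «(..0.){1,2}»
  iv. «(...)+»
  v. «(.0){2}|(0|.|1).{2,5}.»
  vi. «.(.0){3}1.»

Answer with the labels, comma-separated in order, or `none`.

iv, vi

i → no match
ii → no match
iii → no match
iv → match
v → no match
vi → match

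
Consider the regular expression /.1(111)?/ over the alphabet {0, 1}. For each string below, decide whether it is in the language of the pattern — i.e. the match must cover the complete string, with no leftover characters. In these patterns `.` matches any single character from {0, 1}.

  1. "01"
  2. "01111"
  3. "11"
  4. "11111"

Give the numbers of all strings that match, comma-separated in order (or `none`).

1, 2, 3, 4

1 → match
2 → match
3 → match
4 → match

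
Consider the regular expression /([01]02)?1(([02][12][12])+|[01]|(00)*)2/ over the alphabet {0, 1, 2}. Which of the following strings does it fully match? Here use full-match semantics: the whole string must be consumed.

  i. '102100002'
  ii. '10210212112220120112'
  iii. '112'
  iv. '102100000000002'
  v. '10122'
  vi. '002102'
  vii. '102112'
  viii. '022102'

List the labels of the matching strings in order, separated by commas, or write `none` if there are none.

i. '102100002' → match
ii → match
iii. '112' → match
iv → match
v. '10122' → match
vi. '002102' → match
vii. '102112' → match
viii. '022102' → no match

i, ii, iii, iv, v, vi, vii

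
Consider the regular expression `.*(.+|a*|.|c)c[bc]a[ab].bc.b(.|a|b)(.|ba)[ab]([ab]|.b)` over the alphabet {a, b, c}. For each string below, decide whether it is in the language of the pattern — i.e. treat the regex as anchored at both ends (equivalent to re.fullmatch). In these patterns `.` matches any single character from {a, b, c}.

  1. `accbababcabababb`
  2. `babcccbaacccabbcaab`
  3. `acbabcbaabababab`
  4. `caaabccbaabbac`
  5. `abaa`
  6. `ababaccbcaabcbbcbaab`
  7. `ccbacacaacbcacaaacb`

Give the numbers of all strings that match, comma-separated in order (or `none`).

1

1 → match
2 → no match
3 → no match
4 → no match
5. `abaa` → no match
6 → no match
7 → no match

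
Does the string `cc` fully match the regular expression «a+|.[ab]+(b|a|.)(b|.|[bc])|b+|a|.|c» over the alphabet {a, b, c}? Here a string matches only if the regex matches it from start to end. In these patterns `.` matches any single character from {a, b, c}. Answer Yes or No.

No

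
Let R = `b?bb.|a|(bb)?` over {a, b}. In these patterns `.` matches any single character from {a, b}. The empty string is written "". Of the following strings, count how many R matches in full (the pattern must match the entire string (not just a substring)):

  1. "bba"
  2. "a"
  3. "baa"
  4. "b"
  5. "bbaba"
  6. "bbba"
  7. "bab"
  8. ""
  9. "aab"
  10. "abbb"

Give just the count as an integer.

1. "bba" → match
2. "a" → match
3. "baa" → no match
4. "b" → no match
5. "bbaba" → no match
6. "bbba" → match
7. "bab" → no match
8. "" → match
9. "aab" → no match
10. "abbb" → no match
Total matched: 4

4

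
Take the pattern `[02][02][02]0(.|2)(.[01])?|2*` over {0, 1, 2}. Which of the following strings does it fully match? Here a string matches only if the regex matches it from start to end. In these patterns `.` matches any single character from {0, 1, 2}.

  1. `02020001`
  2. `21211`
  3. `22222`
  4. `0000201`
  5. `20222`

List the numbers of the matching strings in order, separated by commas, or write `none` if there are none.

3, 4

1 → no match
2 → no match
3 → match
4 → match
5 → no match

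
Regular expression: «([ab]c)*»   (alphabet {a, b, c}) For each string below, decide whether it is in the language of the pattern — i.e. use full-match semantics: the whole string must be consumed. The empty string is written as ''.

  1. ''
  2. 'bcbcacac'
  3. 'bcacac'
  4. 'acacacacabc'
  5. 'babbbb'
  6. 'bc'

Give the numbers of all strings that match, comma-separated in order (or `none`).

1 → match
2 → match
3 → match
4 → no match
5 → no match
6 → match

1, 2, 3, 6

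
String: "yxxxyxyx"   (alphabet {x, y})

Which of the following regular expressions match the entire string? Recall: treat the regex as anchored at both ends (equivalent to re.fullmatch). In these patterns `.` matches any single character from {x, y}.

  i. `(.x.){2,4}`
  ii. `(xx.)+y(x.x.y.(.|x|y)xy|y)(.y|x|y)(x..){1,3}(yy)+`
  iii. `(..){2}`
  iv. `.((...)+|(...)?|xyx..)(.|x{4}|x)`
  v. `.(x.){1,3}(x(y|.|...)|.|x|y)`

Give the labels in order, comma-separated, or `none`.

i → no match
ii → no match — must start with "xx"
iii → no match
iv → match
v → match

iv, v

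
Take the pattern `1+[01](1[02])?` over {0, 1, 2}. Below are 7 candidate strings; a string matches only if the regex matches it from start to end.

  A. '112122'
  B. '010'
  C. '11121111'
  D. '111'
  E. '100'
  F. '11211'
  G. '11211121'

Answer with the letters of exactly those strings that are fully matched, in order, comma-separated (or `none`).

A → no match
B → no match — must start with '1'
C → no match
D → match
E → no match
F → no match
G → no match

D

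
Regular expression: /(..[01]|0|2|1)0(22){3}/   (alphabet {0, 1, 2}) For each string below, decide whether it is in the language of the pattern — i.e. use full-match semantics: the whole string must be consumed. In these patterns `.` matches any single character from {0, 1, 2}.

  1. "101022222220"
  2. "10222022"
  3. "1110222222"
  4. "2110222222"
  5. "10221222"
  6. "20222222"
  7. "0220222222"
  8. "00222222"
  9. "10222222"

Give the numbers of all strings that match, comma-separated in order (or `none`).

1 → no match — must end with "22"
2 → no match
3 → match
4 → match
5 → no match
6 → match
7 → no match
8 → match
9 → match

3, 4, 6, 8, 9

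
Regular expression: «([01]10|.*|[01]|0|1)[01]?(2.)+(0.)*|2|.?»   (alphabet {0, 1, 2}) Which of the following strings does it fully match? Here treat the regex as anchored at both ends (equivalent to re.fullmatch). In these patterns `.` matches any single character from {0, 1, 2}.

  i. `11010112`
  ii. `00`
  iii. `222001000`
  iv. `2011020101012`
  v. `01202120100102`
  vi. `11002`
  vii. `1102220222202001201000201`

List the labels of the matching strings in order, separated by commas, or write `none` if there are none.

i → no match
ii → no match
iii → no match
iv → no match
v → no match
vi → no match
vii → no match

none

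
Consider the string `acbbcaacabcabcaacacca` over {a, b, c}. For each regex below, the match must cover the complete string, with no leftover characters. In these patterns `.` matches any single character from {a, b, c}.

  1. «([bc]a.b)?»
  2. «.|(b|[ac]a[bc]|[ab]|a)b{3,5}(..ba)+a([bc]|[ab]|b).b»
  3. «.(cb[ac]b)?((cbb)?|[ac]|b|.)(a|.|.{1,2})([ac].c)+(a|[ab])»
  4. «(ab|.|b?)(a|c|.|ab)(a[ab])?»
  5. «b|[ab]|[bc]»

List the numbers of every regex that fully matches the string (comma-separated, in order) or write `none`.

3

1 → no match
2 → no match
3 → match
4 → no match
5 → no match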